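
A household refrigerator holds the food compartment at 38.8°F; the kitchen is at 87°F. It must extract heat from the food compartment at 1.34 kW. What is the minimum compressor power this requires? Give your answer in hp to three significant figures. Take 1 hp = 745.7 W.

In absolute terms T_C = 276.93 K and T_H = 303.71 K, so ΔT = 26.78 K.
COP_Carnot = T_C/ΔT = 276.93/26.78 = 10.34.
Ẇ_min = Q̇/COP_Carnot = 1.340/10.34 = 0.1296 kW = 0.1738 hp.

0.174 hp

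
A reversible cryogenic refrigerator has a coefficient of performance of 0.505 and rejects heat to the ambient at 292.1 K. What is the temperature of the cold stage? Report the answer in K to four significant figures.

98.01 K

For a Carnot refrigerator COP_R = T_C/(T_H − T_C), so T_C = COP·T_H/(1 + COP).
With T_H = 292.10 K, T_C = 0.505 × 292.10/1.505 = 98.01 K.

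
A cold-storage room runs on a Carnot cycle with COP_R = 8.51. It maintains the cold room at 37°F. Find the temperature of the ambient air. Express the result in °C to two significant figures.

35 °C

COP_R = T_C/(T_H − T_C) gives T_H − T_C = T_C/COP.
With T_C = 275.93 K, T_H = 275.93 × (1 + 1/8.51) = 308.35 K.
Converting, 308.35 K = 35.20°C.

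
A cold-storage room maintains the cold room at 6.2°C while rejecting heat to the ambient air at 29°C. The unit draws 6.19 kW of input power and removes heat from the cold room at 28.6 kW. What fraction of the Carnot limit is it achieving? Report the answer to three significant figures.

0.377

COP_actual = Q̇_C/Ẇ = 28.60/6.190 = 4.620.
In absolute terms T_C = 279.35 K and T_H = 302.15 K, so ΔT = 22.80 K.
COP_Carnot = T_C/ΔT = 279.35/22.80 = 12.25.
η_II = COP_actual/COP_Carnot = 4.620/12.25 = 0.3771.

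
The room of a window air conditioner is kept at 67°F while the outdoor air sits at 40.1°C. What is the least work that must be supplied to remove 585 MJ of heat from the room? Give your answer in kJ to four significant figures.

In absolute terms T_C = 292.59 K and T_H = 313.25 K, so ΔT = 20.66 K.
The reversible limit is COP_R = T_C/ΔT = 14.17, so W_min = Q_C/COP = Q_C·ΔT/T_C.
W_min = 585.0 × 20.66/292.59 = 41.30 MJ = 41300 kJ.

41300 kJ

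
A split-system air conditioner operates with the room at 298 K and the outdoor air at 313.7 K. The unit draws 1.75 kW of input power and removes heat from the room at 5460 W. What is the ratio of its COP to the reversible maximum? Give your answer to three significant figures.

0.164

Converting, Q̇_C = 5460 W = 5.460 kW, so COP_actual = Q̇_C/Ẇ = 5.460/1.750 = 3.120.
The reservoir spacing is ΔT = 313.7 − 298 = 15.70 K.
COP_Carnot = T_C/ΔT = 298.00/15.70 = 18.98.
η_II = COP_actual/COP_Carnot = 3.120/18.98 = 0.1644.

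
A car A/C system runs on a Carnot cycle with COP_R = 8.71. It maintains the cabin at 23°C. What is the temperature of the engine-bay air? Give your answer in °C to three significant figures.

57.0 °C

COP_R = T_C/(T_H − T_C) gives T_H − T_C = T_C/COP.
With T_C = 296.15 K, T_H = 296.15 × (1 + 1/8.71) = 330.15 K.
Converting, 330.15 K = 57.00°C.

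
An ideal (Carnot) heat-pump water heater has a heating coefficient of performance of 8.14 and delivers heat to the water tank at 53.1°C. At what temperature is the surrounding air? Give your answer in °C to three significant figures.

COP_HP = T_H/(T_H − T_C) gives T_H − T_C = T_H/COP.
With T_H = 326.25 K, T_C = 326.25 × (1 − 1/8.14) = 286.17 K.
Converting, 286.17 K = 13.02°C.

13.0 °C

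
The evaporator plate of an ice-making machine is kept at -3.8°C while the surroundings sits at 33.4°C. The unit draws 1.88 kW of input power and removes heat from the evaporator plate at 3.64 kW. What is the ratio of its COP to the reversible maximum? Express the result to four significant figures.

0.2674

COP_actual = Q̇_C/Ẇ = 3.640/1.880 = 1.936.
In absolute terms T_C = 269.35 K and T_H = 306.55 K, so ΔT = 37.20 K.
COP_Carnot = T_C/ΔT = 269.35/37.20 = 7.241.
η_II = COP_actual/COP_Carnot = 1.936/7.241 = 0.2674.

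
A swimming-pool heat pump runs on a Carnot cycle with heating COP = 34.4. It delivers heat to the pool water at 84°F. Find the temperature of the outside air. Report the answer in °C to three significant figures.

COP_HP = T_H/(T_H − T_C) gives T_H − T_C = T_H/COP.
With T_H = 302.04 K, T_C = 302.04 × (1 − 1/34.4) = 293.26 K.
Converting, 293.26 K = 20.11°C.

20.1 °C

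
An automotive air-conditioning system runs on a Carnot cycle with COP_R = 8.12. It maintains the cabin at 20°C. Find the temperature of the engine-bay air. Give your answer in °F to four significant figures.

COP_R = T_C/(T_H − T_C) gives T_H − T_C = T_C/COP.
With T_C = 293.15 K, T_H = 293.15 × (1 + 1/8.12) = 329.25 K.
Converting, 329.25 K = 132.98°F.

133.0 °F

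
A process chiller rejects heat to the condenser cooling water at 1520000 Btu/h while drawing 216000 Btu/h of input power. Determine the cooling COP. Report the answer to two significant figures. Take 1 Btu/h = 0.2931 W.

6.0

The first law gives Q̇_H = Q̇_C + Ẇ, so the three rates are Q̇_C = 1304000, Q̇_H = 1520000, Ẇ = 216000 Btu/h.
COP_R = Q̇_C/Ẇ = 1304000/216000 = 6.037.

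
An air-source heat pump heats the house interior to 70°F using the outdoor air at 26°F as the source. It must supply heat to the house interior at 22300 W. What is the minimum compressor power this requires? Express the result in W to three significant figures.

1850 W

In absolute terms T_C = 269.82 K and T_H = 294.26 K, so ΔT = 24.44 K.
COP_Carnot = T_H/ΔT = 294.26/24.44 = 12.04.
Ẇ_min = Q̇/COP_Carnot = 22300/12.04 = 1852 W.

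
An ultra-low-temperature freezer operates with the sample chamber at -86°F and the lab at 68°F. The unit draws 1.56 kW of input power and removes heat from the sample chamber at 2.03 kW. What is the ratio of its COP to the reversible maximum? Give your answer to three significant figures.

COP_actual = Q̇_C/Ẇ = 2.030/1.560 = 1.301.
In absolute terms T_C = 207.59 K and T_H = 293.15 K, so ΔT = 85.56 K.
COP_Carnot = T_C/ΔT = 207.59/85.56 = 2.426.
η_II = COP_actual/COP_Carnot = 1.301/2.426 = 0.5363.

0.536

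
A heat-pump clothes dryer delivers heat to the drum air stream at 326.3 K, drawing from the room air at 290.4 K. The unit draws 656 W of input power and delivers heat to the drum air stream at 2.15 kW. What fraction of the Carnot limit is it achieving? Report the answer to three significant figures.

0.361

Converting, Q̇_H = 2.150 kW = 2150 W, so COP_actual = Q̇_H/Ẇ = 2150/656.0 = 3.277.
The reservoir spacing is ΔT = 326.3 − 290.4 = 35.90 K.
COP_Carnot = T_H/ΔT = 326.30/35.90 = 9.089.
η_II = COP_actual/COP_Carnot = 3.277/9.089 = 0.3606.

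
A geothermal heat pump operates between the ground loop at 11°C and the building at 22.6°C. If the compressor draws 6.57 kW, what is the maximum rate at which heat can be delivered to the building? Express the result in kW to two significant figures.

170 kW

In absolute terms T_C = 284.15 K and T_H = 295.75 K, so ΔT = 11.60 K.
COP_Carnot = T_H/ΔT = 295.75/11.60 = 25.50.
Q̇_max = COP_Carnot × Ẇ = 25.50 × 6.570 kW = 167.5 kW.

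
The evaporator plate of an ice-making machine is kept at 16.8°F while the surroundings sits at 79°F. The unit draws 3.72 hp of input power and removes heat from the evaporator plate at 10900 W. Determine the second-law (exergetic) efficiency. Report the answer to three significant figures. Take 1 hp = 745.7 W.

Converting, Q̇_C = 10900 W = 14.62 hp, so COP_actual = Q̇_C/Ẇ = 14.62/3.720 = 3.929.
In absolute terms T_C = 264.71 K and T_H = 299.26 K, so ΔT = 34.56 K.
COP_Carnot = T_C/ΔT = 264.71/34.56 = 7.660.
η_II = COP_actual/COP_Carnot = 3.929/7.660 = 0.5129.

0.513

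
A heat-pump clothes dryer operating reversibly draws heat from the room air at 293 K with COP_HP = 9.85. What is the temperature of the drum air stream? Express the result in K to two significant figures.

COP_HP = T_H/(T_H − T_C) rearranges to T_H = COP·T_C/(COP − 1).
With T_C = 293.00 K, T_H = 9.85 × 293.00/8.850 = 326.11 K.

330 K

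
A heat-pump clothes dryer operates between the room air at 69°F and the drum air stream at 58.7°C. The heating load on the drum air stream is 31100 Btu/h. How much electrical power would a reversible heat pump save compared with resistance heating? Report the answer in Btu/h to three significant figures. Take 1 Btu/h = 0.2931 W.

In absolute terms T_C = 293.71 K and T_H = 331.85 K, so ΔT = 38.14 K.
COP_Carnot = T_H/ΔT = 331.85/38.14 = 8.700.
Resistance heating needs Ẇ_res = Q̇_H = 31100 Btu/h; the reversible heat pump needs only Ẇ_hp = Q̇_H/COP = 3575 Btu/h.
Saving = 31100 − 3575 = 27530 Btu/h.

27500 Btu/h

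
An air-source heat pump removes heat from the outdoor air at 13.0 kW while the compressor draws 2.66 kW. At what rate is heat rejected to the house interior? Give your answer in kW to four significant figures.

15.66 kW

For a cyclic device the first law requires Q̇_H = Q̇_C + Ẇ.
Q̇_H = Q̇_C + Ẇ = 15.66 kW.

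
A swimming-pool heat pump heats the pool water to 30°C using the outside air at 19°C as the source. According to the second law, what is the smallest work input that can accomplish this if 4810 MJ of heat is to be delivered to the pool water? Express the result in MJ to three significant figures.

In absolute terms T_C = 292.15 K and T_H = 303.15 K, so ΔT = 11.00 K.
The reversible limit is COP_HP = T_H/ΔT = 27.56, so W_min = Q_H/COP = Q_H·ΔT/T_H.
W_min = 4810 × 11.00/303.15 = 174.5 MJ.

175 MJ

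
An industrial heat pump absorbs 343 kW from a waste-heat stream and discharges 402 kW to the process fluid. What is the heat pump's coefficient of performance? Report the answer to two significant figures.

The first law gives Q̇_H = Q̇_C + Ẇ, so the three rates are Q̇_C = 343.0, Q̇_H = 402.0, Ẇ = 59.00 kW.
COP_HP = Q̇_H/Ẇ = 402.0/59.00 = 6.814.

6.8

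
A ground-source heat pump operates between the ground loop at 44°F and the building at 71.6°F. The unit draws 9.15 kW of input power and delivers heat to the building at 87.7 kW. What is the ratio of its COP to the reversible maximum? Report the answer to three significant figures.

COP_actual = Q̇_H/Ẇ = 87.70/9.150 = 9.585.
In absolute terms T_C = 279.82 K and T_H = 295.15 K, so ΔT = 15.33 K.
COP_Carnot = T_H/ΔT = 295.15/15.33 = 19.25.
η_II = COP_actual/COP_Carnot = 9.585/19.25 = 0.4979.

0.498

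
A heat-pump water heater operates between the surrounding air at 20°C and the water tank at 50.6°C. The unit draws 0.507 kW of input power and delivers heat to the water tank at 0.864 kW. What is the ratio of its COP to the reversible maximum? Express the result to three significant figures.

0.161

COP_actual = Q̇_H/Ẇ = 0.8640/0.5070 = 1.704.
In absolute terms T_C = 293.15 K and T_H = 323.75 K, so ΔT = 30.60 K.
COP_Carnot = T_H/ΔT = 323.75/30.60 = 10.58.
η_II = COP_actual/COP_Carnot = 1.704/10.58 = 0.1611.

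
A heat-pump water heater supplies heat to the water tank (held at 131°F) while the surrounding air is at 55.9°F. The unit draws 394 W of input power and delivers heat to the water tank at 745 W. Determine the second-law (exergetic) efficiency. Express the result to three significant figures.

COP_actual = Q̇_H/Ẇ = 745.0/394.0 = 1.891.
In absolute terms T_C = 286.43 K and T_H = 328.15 K, so ΔT = 41.72 K.
COP_Carnot = T_H/ΔT = 328.15/41.72 = 7.865.
η_II = COP_actual/COP_Carnot = 1.891/7.865 = 0.2404.

0.240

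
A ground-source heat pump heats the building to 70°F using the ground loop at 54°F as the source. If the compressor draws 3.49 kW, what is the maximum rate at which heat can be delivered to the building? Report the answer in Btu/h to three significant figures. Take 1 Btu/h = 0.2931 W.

394000 Btu/h

In absolute terms T_C = 285.37 K and T_H = 294.26 K, so ΔT = 8.889 K.
COP_Carnot = T_H/ΔT = 294.26/8.889 = 33.10.
Q̇_max = COP_Carnot × Ẇ = 33.10 × 3.490 kW = 115.5 kW = 394200 Btu/h.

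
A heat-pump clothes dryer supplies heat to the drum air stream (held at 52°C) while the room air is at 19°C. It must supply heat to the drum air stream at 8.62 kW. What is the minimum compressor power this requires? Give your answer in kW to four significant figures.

In absolute terms T_C = 292.15 K and T_H = 325.15 K, so ΔT = 33.00 K.
COP_Carnot = T_H/ΔT = 325.15/33.00 = 9.853.
Ẇ_min = Q̇/COP_Carnot = 8.620/9.853 = 0.8749 kW.

0.8749 kW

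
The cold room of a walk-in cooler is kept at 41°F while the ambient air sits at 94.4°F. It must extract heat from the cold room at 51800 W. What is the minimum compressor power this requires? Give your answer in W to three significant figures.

5520 W

In absolute terms T_C = 278.15 K and T_H = 307.82 K, so ΔT = 29.67 K.
COP_Carnot = T_C/ΔT = 278.15/29.67 = 9.376.
Ẇ_min = Q̇/COP_Carnot = 51800/9.376 = 5525 W.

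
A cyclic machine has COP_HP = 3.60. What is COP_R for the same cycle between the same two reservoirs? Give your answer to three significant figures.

2.60

Since Q_H = Q_C + W for any cycle, COP_R = Q_C/W = Q_H/W − 1.
COP_R = 3.60 − 1 = 2.60.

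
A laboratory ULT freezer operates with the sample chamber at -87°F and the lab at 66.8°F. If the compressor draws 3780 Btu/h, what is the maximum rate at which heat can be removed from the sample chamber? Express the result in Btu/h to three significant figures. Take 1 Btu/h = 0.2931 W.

9160 Btu/h

In absolute terms T_C = 207.04 K and T_H = 292.48 K, so ΔT = 85.44 K.
COP_Carnot = T_C/ΔT = 207.04/85.44 = 2.423.
Q̇_max = COP_Carnot × Ẇ = 2.423 × 3780 Btu/h = 9159 Btu/h.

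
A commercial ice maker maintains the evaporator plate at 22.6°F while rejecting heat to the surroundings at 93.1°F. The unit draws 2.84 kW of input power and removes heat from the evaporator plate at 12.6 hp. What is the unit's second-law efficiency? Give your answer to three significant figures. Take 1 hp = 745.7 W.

Converting, Q̇_C = 12.60 hp = 9.396 kW, so COP_actual = Q̇_C/Ẇ = 9.396/2.840 = 3.308.
In absolute terms T_C = 267.93 K and T_H = 307.09 K, so ΔT = 39.17 K.
COP_Carnot = T_C/ΔT = 267.93/39.17 = 6.841.
η_II = COP_actual/COP_Carnot = 3.308/6.841 = 0.4836.

0.484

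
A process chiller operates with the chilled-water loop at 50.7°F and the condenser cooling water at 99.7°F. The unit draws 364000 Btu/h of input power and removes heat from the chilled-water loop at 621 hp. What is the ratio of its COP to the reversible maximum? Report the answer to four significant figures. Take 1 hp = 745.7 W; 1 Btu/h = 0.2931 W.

Converting, Q̇_C = 621.0 hp = 1580000 Btu/h, so COP_actual = Q̇_C/Ẇ = 1580000/364000 = 4.340.
In absolute terms T_C = 283.54 K and T_H = 310.76 K, so ΔT = 27.22 K.
COP_Carnot = T_C/ΔT = 283.54/27.22 = 10.42.
η_II = COP_actual/COP_Carnot = 4.340/10.42 = 0.4167.

0.4167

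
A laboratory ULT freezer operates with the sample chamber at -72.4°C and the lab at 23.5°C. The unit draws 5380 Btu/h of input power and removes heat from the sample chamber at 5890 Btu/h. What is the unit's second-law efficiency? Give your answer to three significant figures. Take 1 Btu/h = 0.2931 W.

0.523

COP_actual = Q̇_C/Ẇ = 5890/5380 = 1.095.
In absolute terms T_C = 200.75 K and T_H = 296.65 K, so ΔT = 95.90 K.
COP_Carnot = T_C/ΔT = 200.75/95.90 = 2.093.
η_II = COP_actual/COP_Carnot = 1.095/2.093 = 0.5230.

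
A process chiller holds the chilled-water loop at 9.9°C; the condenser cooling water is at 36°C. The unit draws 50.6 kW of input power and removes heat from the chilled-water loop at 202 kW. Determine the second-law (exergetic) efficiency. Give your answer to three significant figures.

COP_actual = Q̇_C/Ẇ = 202.0/50.60 = 3.992.
In absolute terms T_C = 283.05 K and T_H = 309.15 K, so ΔT = 26.10 K.
COP_Carnot = T_C/ΔT = 283.05/26.10 = 10.84.
η_II = COP_actual/COP_Carnot = 3.992/10.84 = 0.3681.

0.368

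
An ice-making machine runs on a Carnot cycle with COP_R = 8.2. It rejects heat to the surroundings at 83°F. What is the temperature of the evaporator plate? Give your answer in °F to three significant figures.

For a Carnot refrigerator COP_R = T_C/(T_H − T_C), so T_C = COP·T_H/(1 + COP).
With T_H = 301.48 K, T_C = 8.2 × 301.48/9.200 = 268.71 K.
Converting, 268.71 K = 24.01°F.

24.0 °F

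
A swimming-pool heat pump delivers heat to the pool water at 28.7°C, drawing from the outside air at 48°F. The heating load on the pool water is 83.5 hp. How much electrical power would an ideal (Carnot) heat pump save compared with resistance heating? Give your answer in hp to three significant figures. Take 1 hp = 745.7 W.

In absolute terms T_C = 282.04 K and T_H = 301.85 K, so ΔT = 19.81 K.
COP_Carnot = T_H/ΔT = 301.85/19.81 = 15.24.
Resistance heating needs Ẇ_res = Q̇_H = 83.50 hp; the reversible heat pump needs only Ẇ_hp = Q̇_H/COP = 5.480 hp.
Saving = 83.50 − 5.480 = 78.02 hp.

78.0 hp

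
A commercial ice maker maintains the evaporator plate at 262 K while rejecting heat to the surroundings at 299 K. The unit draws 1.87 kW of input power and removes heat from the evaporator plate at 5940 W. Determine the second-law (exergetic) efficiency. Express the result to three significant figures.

0.449

Converting, Q̇_C = 5940 W = 5.940 kW, so COP_actual = Q̇_C/Ẇ = 5.940/1.870 = 3.176.
The reservoir spacing is ΔT = 299 − 262 = 37.00 K.
COP_Carnot = T_C/ΔT = 262.00/37.00 = 7.081.
η_II = COP_actual/COP_Carnot = 3.176/7.081 = 0.4486.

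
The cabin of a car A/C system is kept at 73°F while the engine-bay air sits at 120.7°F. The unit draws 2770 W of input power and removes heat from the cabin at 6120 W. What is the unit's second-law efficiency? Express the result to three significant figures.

COP_actual = Q̇_C/Ẇ = 6120/2770 = 2.209.
In absolute terms T_C = 295.93 K and T_H = 322.43 K, so ΔT = 26.50 K.
COP_Carnot = T_C/ΔT = 295.93/26.50 = 11.17.
η_II = COP_actual/COP_Carnot = 2.209/11.17 = 0.1978.

0.198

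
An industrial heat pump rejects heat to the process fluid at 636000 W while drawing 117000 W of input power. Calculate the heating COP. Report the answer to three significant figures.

5.44

The first law gives Q̇_H = Q̇_C + Ẇ, so the three rates are Q̇_C = 519000, Q̇_H = 636000, Ẇ = 117000 W.
COP_HP = Q̇_H/Ẇ = 636000/117000 = 5.436.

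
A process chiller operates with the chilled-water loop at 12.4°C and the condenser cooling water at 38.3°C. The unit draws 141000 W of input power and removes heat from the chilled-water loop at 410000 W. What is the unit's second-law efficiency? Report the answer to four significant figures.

0.2637

COP_actual = Q̇_C/Ẇ = 410000/141000 = 2.908.
In absolute terms T_C = 285.55 K and T_H = 311.45 K, so ΔT = 25.90 K.
COP_Carnot = T_C/ΔT = 285.55/25.90 = 11.03.
η_II = COP_actual/COP_Carnot = 2.908/11.03 = 0.2637.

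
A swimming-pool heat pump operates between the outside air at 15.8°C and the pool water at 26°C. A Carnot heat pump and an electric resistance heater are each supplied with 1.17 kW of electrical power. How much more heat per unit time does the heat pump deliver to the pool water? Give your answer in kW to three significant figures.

In absolute terms T_C = 288.95 K and T_H = 299.15 K, so ΔT = 10.20 K.
COP_Carnot = T_H/ΔT = 299.15/10.20 = 29.33.
The heat pump delivers Q̇_H = COP × Ẇ = 34.31 kW; the resistance heater delivers Ẇ = 1.170 kW.
Extra = (COP − 1)·Ẇ = 33.14 kW.

33.1 kW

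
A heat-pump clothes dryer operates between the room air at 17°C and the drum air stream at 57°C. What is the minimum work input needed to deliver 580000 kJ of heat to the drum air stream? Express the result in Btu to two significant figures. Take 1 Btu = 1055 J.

67000 Btu

In absolute terms T_C = 290.15 K and T_H = 330.15 K, so ΔT = 40.00 K.
The reversible limit is COP_HP = T_H/ΔT = 8.254, so W_min = Q_H/COP = Q_H·ΔT/T_H.
W_min = 580000 × 40.00/330.15 = 70270 kJ = 66610 Btu.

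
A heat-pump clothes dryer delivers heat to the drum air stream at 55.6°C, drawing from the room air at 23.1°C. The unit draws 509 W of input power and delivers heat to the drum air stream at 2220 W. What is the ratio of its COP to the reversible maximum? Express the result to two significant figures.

COP_actual = Q̇_H/Ẇ = 2220/509.0 = 4.361.
In absolute terms T_C = 296.25 K and T_H = 328.75 K, so ΔT = 32.50 K.
COP_Carnot = T_H/ΔT = 328.75/32.50 = 10.12.
η_II = COP_actual/COP_Carnot = 4.361/10.12 = 0.4312.

0.43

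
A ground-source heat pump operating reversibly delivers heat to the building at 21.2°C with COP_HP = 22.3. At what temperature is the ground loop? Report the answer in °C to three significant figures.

COP_HP = T_H/(T_H − T_C) gives T_H − T_C = T_H/COP.
With T_H = 294.35 K, T_C = 294.35 × (1 − 1/22.3) = 281.15 K.
Converting, 281.15 K = 8.00°C.

8.00 °C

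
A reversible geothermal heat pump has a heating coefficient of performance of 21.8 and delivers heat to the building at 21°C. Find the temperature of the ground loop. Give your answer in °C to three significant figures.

7.51 °C

COP_HP = T_H/(T_H − T_C) gives T_H − T_C = T_H/COP.
With T_H = 294.15 K, T_C = 294.15 × (1 − 1/21.8) = 280.66 K.
Converting, 280.66 K = 7.51°C.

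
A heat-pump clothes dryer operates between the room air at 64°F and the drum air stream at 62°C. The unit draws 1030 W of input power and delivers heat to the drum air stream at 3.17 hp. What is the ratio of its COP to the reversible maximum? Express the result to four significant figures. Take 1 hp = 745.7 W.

Converting, Q̇_H = 3.170 hp = 2364 W, so COP_actual = Q̇_H/Ẇ = 2364/1030 = 2.295.
In absolute terms T_C = 290.93 K and T_H = 335.15 K, so ΔT = 44.22 K.
COP_Carnot = T_H/ΔT = 335.15/44.22 = 7.579.
η_II = COP_actual/COP_Carnot = 2.295/7.579 = 0.3028.

0.3028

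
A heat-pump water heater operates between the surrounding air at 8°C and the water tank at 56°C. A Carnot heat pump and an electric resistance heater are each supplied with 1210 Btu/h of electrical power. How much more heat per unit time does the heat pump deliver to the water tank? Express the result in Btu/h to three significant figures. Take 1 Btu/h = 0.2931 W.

7090 Btu/h

In absolute terms T_C = 281.15 K and T_H = 329.15 K, so ΔT = 48.00 K.
COP_Carnot = T_H/ΔT = 329.15/48.00 = 6.857.
The heat pump delivers Q̇_H = COP × Ẇ = 8297 Btu/h; the resistance heater delivers Ẇ = 1210 Btu/h.
Extra = (COP − 1)·Ẇ = 7087 Btu/h.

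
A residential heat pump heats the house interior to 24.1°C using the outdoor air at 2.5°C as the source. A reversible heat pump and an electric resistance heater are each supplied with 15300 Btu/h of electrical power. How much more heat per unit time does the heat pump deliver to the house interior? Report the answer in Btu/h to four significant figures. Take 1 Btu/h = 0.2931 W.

In absolute terms T_C = 275.65 K and T_H = 297.25 K, so ΔT = 21.60 K.
COP_Carnot = T_H/ΔT = 297.25/21.60 = 13.76.
The heat pump delivers Q̇_H = COP × Ẇ = 210600 Btu/h; the resistance heater delivers Ẇ = 15300 Btu/h.
Extra = (COP − 1)·Ẇ = 195300 Btu/h.

195300 Btu/h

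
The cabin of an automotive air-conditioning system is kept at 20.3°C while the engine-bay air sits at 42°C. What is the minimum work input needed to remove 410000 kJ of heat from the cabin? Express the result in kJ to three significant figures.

30300 kJ

In absolute terms T_C = 293.45 K and T_H = 315.15 K, so ΔT = 21.70 K.
The reversible limit is COP_R = T_C/ΔT = 13.52, so W_min = Q_C/COP = Q_C·ΔT/T_C.
W_min = 410000 × 21.70/293.45 = 30320 kJ.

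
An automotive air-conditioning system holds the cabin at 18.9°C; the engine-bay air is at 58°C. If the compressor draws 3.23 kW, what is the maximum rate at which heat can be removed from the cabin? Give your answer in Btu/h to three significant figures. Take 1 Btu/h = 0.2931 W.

In absolute terms T_C = 292.05 K and T_H = 331.15 K, so ΔT = 39.10 K.
COP_Carnot = T_C/ΔT = 292.05/39.10 = 7.469.
Q̇_max = COP_Carnot × Ẇ = 7.469 × 3.230 kW = 24.13 kW = 82310 Btu/h.

82300 Btu/h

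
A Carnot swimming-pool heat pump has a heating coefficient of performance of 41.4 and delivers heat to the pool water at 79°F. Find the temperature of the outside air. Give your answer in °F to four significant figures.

COP_HP = T_H/(T_H − T_C) gives T_H − T_C = T_H/COP.
With T_H = 299.26 K, T_C = 299.26 × (1 − 1/41.4) = 292.03 K.
Converting, 292.03 K = 65.99°F.

65.99 °F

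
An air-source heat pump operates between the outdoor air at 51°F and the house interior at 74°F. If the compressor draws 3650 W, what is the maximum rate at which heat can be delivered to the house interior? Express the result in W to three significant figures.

84700 W

In absolute terms T_C = 283.71 K and T_H = 296.48 K, so ΔT = 12.78 K.
COP_Carnot = T_H/ΔT = 296.48/12.78 = 23.20.
Q̇_max = COP_Carnot × Ẇ = 23.20 × 3650 W = 84690 W.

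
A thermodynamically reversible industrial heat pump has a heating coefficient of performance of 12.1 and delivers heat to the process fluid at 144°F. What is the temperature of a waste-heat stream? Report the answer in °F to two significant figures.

94 °F

COP_HP = T_H/(T_H − T_C) gives T_H − T_C = T_H/COP.
With T_H = 335.37 K, T_C = 335.37 × (1 − 1/12.1) = 307.66 K.
Converting, 307.66 K = 94.11°F.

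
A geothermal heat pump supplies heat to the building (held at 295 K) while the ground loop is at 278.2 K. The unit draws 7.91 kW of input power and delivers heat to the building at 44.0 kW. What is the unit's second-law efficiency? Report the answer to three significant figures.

0.317

COP_actual = Q̇_H/Ẇ = 44.00/7.910 = 5.563.
The reservoir spacing is ΔT = 295 − 278.2 = 16.80 K.
COP_Carnot = T_H/ΔT = 295.00/16.80 = 17.56.
η_II = COP_actual/COP_Carnot = 5.563/17.56 = 0.3168.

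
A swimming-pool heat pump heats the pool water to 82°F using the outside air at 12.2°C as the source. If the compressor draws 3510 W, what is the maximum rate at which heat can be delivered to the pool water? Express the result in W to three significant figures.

In absolute terms T_C = 285.35 K and T_H = 300.93 K, so ΔT = 15.58 K.
COP_Carnot = T_H/ΔT = 300.93/15.58 = 19.32.
Q̇_max = COP_Carnot × Ẇ = 19.32 × 3510 W = 67810 W.

67800 W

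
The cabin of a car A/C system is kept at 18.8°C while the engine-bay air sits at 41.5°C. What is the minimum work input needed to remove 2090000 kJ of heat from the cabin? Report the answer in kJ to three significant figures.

In absolute terms T_C = 291.95 K and T_H = 314.65 K, so ΔT = 22.70 K.
The reversible limit is COP_R = T_C/ΔT = 12.86, so W_min = Q_C/COP = Q_C·ΔT/T_C.
W_min = 2090000 × 22.70/291.95 = 162500 kJ.

163000 kJ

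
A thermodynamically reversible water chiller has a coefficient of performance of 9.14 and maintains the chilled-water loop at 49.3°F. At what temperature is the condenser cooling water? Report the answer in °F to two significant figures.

100 °F

COP_R = T_C/(T_H − T_C) gives T_H − T_C = T_C/COP.
With T_C = 282.76 K, T_H = 282.76 × (1 + 1/9.14) = 313.70 K.
Converting, 313.70 K = 104.99°F.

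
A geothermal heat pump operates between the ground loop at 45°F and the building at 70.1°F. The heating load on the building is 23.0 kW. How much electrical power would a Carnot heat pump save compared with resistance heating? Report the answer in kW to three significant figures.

21.9 kW

In absolute terms T_C = 280.37 K and T_H = 294.32 K, so ΔT = 13.94 K.
COP_Carnot = T_H/ΔT = 294.32/13.94 = 21.11.
Resistance heating needs Ẇ_res = Q̇_H = 23.00 kW; the reversible heat pump needs only Ẇ_hp = Q̇_H/COP = 1.090 kW.
Saving = 23.00 − 1.090 = 21.91 kW.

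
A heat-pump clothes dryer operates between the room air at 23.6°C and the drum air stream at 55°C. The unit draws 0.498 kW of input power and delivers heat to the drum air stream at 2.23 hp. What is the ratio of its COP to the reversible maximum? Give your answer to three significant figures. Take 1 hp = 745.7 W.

0.320

Converting, Q̇_H = 2.230 hp = 1.663 kW, so COP_actual = Q̇_H/Ẇ = 1.663/0.4980 = 3.339.
In absolute terms T_C = 296.75 K and T_H = 328.15 K, so ΔT = 31.40 K.
COP_Carnot = T_H/ΔT = 328.15/31.40 = 10.45.
η_II = COP_actual/COP_Carnot = 3.339/10.45 = 0.3195.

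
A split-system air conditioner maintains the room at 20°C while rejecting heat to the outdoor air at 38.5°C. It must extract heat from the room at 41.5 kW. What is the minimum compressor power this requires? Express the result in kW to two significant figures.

2.6 kW

In absolute terms T_C = 293.15 K and T_H = 311.65 K, so ΔT = 18.50 K.
COP_Carnot = T_C/ΔT = 293.15/18.50 = 15.85.
Ẇ_min = Q̇/COP_Carnot = 41.50/15.85 = 2.619 kW.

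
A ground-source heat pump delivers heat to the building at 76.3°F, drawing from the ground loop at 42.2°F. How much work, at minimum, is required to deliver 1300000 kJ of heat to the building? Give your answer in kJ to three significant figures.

In absolute terms T_C = 278.82 K and T_H = 297.76 K, so ΔT = 18.94 K.
The reversible limit is COP_HP = T_H/ΔT = 15.72, so W_min = Q_H/COP = Q_H·ΔT/T_H.
W_min = 1300000 × 18.94/297.76 = 82710 kJ.

82700 kJ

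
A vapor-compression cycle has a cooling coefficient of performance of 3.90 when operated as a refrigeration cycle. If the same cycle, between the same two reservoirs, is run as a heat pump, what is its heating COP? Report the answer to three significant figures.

4.90

The first law on one cycle gives Q_H = Q_C + W, so Q_H/W = Q_C/W + 1.
COP_HP = COP_R + 1 = 3.90 + 1 = 4.90.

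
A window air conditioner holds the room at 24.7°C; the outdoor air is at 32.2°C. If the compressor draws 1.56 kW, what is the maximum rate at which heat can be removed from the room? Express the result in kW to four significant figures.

In absolute terms T_C = 297.85 K and T_H = 305.35 K, so ΔT = 7.500 K.
COP_Carnot = T_C/ΔT = 297.85/7.500 = 39.71.
Q̇_max = COP_Carnot × Ẇ = 39.71 × 1.560 kW = 61.95 kW.

61.95 kW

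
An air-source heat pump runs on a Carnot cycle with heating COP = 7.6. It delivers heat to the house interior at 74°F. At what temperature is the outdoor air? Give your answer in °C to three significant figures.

-15.7 °C

COP_HP = T_H/(T_H − T_C) gives T_H − T_C = T_H/COP.
With T_H = 296.48 K, T_C = 296.48 × (1 − 1/7.6) = 257.47 K.
Converting, 257.47 K = -15.68°C.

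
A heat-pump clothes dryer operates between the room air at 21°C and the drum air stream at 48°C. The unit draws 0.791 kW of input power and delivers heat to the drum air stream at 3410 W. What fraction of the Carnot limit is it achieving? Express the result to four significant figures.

Converting, Q̇_H = 3410 W = 3.410 kW, so COP_actual = Q̇_H/Ẇ = 3.410/0.7910 = 4.311.
In absolute terms T_C = 294.15 K and T_H = 321.15 K, so ΔT = 27.00 K.
COP_Carnot = T_H/ΔT = 321.15/27.00 = 11.89.
η_II = COP_actual/COP_Carnot = 4.311/11.89 = 0.3624.

0.3624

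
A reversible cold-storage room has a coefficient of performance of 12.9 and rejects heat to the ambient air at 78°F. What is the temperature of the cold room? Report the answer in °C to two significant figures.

4.1 °C

For a Carnot refrigerator COP_R = T_C/(T_H − T_C), so T_C = COP·T_H/(1 + COP).
With T_H = 298.71 K, T_C = 12.9 × 298.71/13.90 = 277.22 K.
Converting, 277.22 K = 4.07°C.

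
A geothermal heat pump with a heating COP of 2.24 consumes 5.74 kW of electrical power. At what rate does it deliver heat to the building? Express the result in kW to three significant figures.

Q̇_H = COP_HP × Ẇ = 2.24 × 5.740 = 12.86 kW.

12.9 kW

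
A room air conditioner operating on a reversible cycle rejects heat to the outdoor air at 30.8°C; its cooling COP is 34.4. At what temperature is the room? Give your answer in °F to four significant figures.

71.98 °F

For a Carnot refrigerator COP_R = T_C/(T_H − T_C), so T_C = COP·T_H/(1 + COP).
With T_H = 303.95 K, T_C = 34.4 × 303.95/35.40 = 295.36 K.
Converting, 295.36 K = 71.98°F.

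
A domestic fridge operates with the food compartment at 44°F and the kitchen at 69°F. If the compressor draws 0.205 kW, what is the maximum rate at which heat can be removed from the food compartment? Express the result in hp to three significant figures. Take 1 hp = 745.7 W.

5.54 hp

In absolute terms T_C = 279.82 K and T_H = 293.71 K, so ΔT = 13.89 K.
COP_Carnot = T_C/ΔT = 279.82/13.89 = 20.15.
Q̇_max = COP_Carnot × Ẇ = 20.15 × 0.2050 kW = 4.130 kW = 5.539 hp.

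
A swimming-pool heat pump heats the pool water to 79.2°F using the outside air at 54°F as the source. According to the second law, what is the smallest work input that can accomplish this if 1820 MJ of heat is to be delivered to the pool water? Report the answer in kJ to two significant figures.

85000 kJ

In absolute terms T_C = 285.37 K and T_H = 299.37 K, so ΔT = 14.00 K.
The reversible limit is COP_HP = T_H/ΔT = 21.38, so W_min = Q_H/COP = Q_H·ΔT/T_H.
W_min = 1820 × 14.00/299.37 = 85.11 MJ = 85110 kJ.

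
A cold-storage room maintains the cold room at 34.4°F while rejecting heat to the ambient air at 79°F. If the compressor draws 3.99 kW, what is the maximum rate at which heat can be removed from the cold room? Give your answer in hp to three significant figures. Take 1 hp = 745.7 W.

In absolute terms T_C = 274.48 K and T_H = 299.26 K, so ΔT = 24.78 K.
COP_Carnot = T_C/ΔT = 274.48/24.78 = 11.08.
Q̇_max = COP_Carnot × Ẇ = 11.08 × 3.990 kW = 44.20 kW = 59.27 hp.

59.3 hp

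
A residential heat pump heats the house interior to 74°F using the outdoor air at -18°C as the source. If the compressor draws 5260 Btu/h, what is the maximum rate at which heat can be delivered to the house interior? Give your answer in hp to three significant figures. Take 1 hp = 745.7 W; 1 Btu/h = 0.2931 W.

14.8 hp

In absolute terms T_C = 255.15 K and T_H = 296.48 K, so ΔT = 41.33 K.
COP_Carnot = T_H/ΔT = 296.48/41.33 = 7.173.
Q̇_max = COP_Carnot × Ẇ = 7.173 × 5260 Btu/h = 37730 Btu/h = 14.83 hp.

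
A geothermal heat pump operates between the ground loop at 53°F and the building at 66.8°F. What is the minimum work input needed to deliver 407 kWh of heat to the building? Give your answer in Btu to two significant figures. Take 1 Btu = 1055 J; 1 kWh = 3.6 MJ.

In absolute terms T_C = 284.82 K and T_H = 292.48 K, so ΔT = 7.667 K.
The reversible limit is COP_HP = T_H/ΔT = 38.15, so W_min = Q_H/COP = Q_H·ΔT/T_H.
W_min = 407.0 × 7.667/292.48 = 10.67 kWh = 36400 Btu.

36000 Btu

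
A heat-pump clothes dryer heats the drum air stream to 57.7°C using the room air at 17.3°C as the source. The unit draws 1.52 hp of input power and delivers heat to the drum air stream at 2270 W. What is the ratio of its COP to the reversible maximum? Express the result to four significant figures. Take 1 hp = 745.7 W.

Converting, Q̇_H = 2270 W = 3.044 hp, so COP_actual = Q̇_H/Ẇ = 3.044/1.520 = 2.003.
In absolute terms T_C = 290.45 K and T_H = 330.85 K, so ΔT = 40.40 K.
COP_Carnot = T_H/ΔT = 330.85/40.40 = 8.189.
η_II = COP_actual/COP_Carnot = 2.003/8.189 = 0.2446.

0.2446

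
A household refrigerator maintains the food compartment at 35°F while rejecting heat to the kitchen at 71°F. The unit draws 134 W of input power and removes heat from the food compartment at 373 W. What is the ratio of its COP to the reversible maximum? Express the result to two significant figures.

0.20

COP_actual = Q̇_C/Ẇ = 373.0/134.0 = 2.784.
In absolute terms T_C = 274.82 K and T_H = 294.82 K, so ΔT = 20.00 K.
COP_Carnot = T_C/ΔT = 274.82/20.00 = 13.74.
η_II = COP_actual/COP_Carnot = 2.784/13.74 = 0.2026.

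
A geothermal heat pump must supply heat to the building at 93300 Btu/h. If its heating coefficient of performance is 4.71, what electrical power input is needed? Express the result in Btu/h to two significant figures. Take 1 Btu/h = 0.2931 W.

20000 Btu/h

Ẇ = Q̇_H/COP_HP = 93300/4.71 = 19810 Btu/h.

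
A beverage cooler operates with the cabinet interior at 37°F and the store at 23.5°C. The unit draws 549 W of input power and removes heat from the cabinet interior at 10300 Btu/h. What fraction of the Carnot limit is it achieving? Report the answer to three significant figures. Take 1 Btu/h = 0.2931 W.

Converting, Q̇_C = 10300 Btu/h = 3019 W, so COP_actual = Q̇_C/Ẇ = 3019/549.0 = 5.499.
In absolute terms T_C = 275.93 K and T_H = 296.65 K, so ΔT = 20.72 K.
COP_Carnot = T_C/ΔT = 275.93/20.72 = 13.32.
η_II = COP_actual/COP_Carnot = 5.499/13.32 = 0.4130.

0.413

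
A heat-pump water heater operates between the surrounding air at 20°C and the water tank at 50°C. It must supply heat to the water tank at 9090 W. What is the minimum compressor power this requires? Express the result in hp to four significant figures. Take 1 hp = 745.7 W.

In absolute terms T_C = 293.15 K and T_H = 323.15 K, so ΔT = 30.00 K.
COP_Carnot = T_H/ΔT = 323.15/30.00 = 10.77.
Ẇ_min = Q̇/COP_Carnot = 9090/10.77 = 843.9 W = 1.132 hp.

1.132 hp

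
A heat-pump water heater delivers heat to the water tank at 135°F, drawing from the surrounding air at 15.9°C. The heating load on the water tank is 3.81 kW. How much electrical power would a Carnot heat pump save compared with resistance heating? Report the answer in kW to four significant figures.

In absolute terms T_C = 289.05 K and T_H = 330.37 K, so ΔT = 41.32 K.
COP_Carnot = T_H/ΔT = 330.37/41.32 = 7.995.
Resistance heating needs Ẇ_res = Q̇_H = 3.810 kW; the reversible heat pump needs only Ẇ_hp = Q̇_H/COP = 0.4765 kW.
Saving = 3.810 − 0.4765 = 3.333 kW.

3.333 kW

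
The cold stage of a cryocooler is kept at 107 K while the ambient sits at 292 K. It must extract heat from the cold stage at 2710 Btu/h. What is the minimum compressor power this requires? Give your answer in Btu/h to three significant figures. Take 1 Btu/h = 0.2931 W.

4690 Btu/h

The reservoir spacing is ΔT = 292 − 107 = 185.0 K.
COP_Carnot = T_C/ΔT = 107.00/185.0 = 0.5784.
Ẇ_min = Q̇/COP_Carnot = 2710/0.5784 = 4686 Btu/h.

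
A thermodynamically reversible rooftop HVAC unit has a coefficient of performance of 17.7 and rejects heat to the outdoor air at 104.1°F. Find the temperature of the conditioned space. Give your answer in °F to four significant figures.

73.95 °F

For a Carnot refrigerator COP_R = T_C/(T_H − T_C), so T_C = COP·T_H/(1 + COP).
With T_H = 313.21 K, T_C = 17.7 × 313.21/18.70 = 296.46 K.
Converting, 296.46 K = 73.95°F.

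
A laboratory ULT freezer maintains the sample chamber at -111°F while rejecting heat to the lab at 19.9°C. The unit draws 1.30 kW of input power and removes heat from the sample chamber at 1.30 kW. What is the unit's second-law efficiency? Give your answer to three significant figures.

0.513

COP_actual = Q̇_C/Ẇ = 1.300/1.300 = 1.000.
In absolute terms T_C = 193.71 K and T_H = 293.05 K, so ΔT = 99.34 K.
COP_Carnot = T_C/ΔT = 193.71/99.34 = 1.950.
η_II = COP_actual/COP_Carnot = 1.000/1.950 = 0.5129.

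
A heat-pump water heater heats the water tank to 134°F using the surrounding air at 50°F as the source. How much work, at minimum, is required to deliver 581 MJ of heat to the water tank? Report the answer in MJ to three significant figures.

In absolute terms T_C = 283.15 K and T_H = 329.82 K, so ΔT = 46.67 K.
The reversible limit is COP_HP = T_H/ΔT = 7.068, so W_min = Q_H/COP = Q_H·ΔT/T_H.
W_min = 581.0 × 46.67/329.82 = 82.21 MJ.

82.2 MJ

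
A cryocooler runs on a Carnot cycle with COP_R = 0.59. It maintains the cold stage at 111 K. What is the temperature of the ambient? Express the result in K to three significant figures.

299 K

COP_R = T_C/(T_H − T_C) gives T_H − T_C = T_C/COP.
With T_C = 111.00 K, T_H = 111.00 × (1 + 1/0.59) = 299.14 K.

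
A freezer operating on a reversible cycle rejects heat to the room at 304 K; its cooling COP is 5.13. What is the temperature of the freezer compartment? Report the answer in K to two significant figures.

250 K

For a Carnot refrigerator COP_R = T_C/(T_H − T_C), so T_C = COP·T_H/(1 + COP).
With T_H = 304.00 K, T_C = 5.13 × 304.00/6.130 = 254.41 K.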